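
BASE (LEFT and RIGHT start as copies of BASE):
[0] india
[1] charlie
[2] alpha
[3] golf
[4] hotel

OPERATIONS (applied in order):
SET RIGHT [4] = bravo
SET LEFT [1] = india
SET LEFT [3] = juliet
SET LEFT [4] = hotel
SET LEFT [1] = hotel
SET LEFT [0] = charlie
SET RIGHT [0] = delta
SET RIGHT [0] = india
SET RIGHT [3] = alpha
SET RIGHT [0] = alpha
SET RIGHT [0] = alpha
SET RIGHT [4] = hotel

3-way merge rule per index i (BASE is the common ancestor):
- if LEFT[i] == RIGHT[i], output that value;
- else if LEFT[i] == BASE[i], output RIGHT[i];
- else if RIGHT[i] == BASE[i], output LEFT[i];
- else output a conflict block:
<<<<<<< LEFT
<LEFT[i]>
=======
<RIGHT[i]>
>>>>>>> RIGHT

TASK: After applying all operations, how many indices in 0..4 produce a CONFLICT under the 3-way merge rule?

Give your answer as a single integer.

Final LEFT:  [charlie, hotel, alpha, juliet, hotel]
Final RIGHT: [alpha, charlie, alpha, alpha, hotel]
i=0: BASE=india L=charlie R=alpha all differ -> CONFLICT
i=1: L=hotel, R=charlie=BASE -> take LEFT -> hotel
i=2: L=alpha R=alpha -> agree -> alpha
i=3: BASE=golf L=juliet R=alpha all differ -> CONFLICT
i=4: L=hotel R=hotel -> agree -> hotel
Conflict count: 2

Answer: 2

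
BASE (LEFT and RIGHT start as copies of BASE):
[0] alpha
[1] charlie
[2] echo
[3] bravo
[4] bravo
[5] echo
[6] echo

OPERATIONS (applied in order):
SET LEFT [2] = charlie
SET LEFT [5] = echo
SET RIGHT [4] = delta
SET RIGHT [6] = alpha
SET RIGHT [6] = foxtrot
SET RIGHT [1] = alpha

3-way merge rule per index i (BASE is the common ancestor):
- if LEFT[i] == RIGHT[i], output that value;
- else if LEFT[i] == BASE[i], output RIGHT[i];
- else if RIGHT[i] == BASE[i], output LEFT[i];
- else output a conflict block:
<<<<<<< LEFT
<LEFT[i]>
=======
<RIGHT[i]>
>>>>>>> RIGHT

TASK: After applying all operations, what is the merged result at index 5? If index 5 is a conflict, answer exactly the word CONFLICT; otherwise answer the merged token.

Final LEFT:  [alpha, charlie, charlie, bravo, bravo, echo, echo]
Final RIGHT: [alpha, alpha, echo, bravo, delta, echo, foxtrot]
i=0: L=alpha R=alpha -> agree -> alpha
i=1: L=charlie=BASE, R=alpha -> take RIGHT -> alpha
i=2: L=charlie, R=echo=BASE -> take LEFT -> charlie
i=3: L=bravo R=bravo -> agree -> bravo
i=4: L=bravo=BASE, R=delta -> take RIGHT -> delta
i=5: L=echo R=echo -> agree -> echo
i=6: L=echo=BASE, R=foxtrot -> take RIGHT -> foxtrot
Index 5 -> echo

Answer: echo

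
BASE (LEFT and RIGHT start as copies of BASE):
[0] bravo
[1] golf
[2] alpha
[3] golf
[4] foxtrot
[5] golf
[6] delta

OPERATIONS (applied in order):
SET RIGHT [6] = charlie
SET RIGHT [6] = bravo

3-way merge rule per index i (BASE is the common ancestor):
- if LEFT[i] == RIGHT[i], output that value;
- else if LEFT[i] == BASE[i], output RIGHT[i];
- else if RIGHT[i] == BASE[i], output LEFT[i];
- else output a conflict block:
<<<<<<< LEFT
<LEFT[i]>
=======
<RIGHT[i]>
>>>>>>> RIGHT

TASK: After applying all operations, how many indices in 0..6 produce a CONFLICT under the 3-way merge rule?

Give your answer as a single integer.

Final LEFT:  [bravo, golf, alpha, golf, foxtrot, golf, delta]
Final RIGHT: [bravo, golf, alpha, golf, foxtrot, golf, bravo]
i=0: L=bravo R=bravo -> agree -> bravo
i=1: L=golf R=golf -> agree -> golf
i=2: L=alpha R=alpha -> agree -> alpha
i=3: L=golf R=golf -> agree -> golf
i=4: L=foxtrot R=foxtrot -> agree -> foxtrot
i=5: L=golf R=golf -> agree -> golf
i=6: L=delta=BASE, R=bravo -> take RIGHT -> bravo
Conflict count: 0

Answer: 0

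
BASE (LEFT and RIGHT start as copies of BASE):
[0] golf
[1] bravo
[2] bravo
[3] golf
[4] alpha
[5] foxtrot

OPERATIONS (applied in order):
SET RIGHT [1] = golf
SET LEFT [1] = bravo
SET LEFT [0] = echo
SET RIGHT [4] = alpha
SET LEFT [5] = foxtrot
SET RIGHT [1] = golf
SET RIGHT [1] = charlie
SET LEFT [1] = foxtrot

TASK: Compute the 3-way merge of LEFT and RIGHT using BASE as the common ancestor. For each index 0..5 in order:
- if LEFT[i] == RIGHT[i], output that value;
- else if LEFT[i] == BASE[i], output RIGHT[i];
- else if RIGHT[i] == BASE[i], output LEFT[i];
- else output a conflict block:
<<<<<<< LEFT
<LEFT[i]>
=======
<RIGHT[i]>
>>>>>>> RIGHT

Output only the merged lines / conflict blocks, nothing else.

Answer: echo
<<<<<<< LEFT
foxtrot
=======
charlie
>>>>>>> RIGHT
bravo
golf
alpha
foxtrot

Derivation:
Final LEFT:  [echo, foxtrot, bravo, golf, alpha, foxtrot]
Final RIGHT: [golf, charlie, bravo, golf, alpha, foxtrot]
i=0: L=echo, R=golf=BASE -> take LEFT -> echo
i=1: BASE=bravo L=foxtrot R=charlie all differ -> CONFLICT
i=2: L=bravo R=bravo -> agree -> bravo
i=3: L=golf R=golf -> agree -> golf
i=4: L=alpha R=alpha -> agree -> alpha
i=5: L=foxtrot R=foxtrot -> agree -> foxtrot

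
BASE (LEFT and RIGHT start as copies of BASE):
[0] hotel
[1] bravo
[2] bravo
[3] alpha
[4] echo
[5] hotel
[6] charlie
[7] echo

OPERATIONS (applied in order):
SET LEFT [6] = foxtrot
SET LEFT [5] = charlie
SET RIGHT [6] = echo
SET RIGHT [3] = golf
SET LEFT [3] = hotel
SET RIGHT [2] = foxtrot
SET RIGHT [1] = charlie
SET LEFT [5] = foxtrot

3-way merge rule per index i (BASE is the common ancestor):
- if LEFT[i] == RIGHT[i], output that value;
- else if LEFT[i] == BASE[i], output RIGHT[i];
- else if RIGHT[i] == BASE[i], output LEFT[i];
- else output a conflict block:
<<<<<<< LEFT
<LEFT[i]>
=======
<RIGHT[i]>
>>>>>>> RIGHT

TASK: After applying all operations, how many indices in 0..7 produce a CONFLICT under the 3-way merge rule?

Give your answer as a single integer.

Answer: 2

Derivation:
Final LEFT:  [hotel, bravo, bravo, hotel, echo, foxtrot, foxtrot, echo]
Final RIGHT: [hotel, charlie, foxtrot, golf, echo, hotel, echo, echo]
i=0: L=hotel R=hotel -> agree -> hotel
i=1: L=bravo=BASE, R=charlie -> take RIGHT -> charlie
i=2: L=bravo=BASE, R=foxtrot -> take RIGHT -> foxtrot
i=3: BASE=alpha L=hotel R=golf all differ -> CONFLICT
i=4: L=echo R=echo -> agree -> echo
i=5: L=foxtrot, R=hotel=BASE -> take LEFT -> foxtrot
i=6: BASE=charlie L=foxtrot R=echo all differ -> CONFLICT
i=7: L=echo R=echo -> agree -> echo
Conflict count: 2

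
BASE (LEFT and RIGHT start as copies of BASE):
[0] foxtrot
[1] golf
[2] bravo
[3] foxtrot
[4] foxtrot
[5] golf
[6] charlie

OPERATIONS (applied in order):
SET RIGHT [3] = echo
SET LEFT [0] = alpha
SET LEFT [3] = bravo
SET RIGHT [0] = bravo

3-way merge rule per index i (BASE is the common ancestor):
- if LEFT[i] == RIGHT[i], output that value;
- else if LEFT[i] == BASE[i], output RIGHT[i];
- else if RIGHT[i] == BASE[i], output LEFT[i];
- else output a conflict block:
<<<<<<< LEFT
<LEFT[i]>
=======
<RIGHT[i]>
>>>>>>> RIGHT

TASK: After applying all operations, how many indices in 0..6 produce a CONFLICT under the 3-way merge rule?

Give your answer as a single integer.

Answer: 2

Derivation:
Final LEFT:  [alpha, golf, bravo, bravo, foxtrot, golf, charlie]
Final RIGHT: [bravo, golf, bravo, echo, foxtrot, golf, charlie]
i=0: BASE=foxtrot L=alpha R=bravo all differ -> CONFLICT
i=1: L=golf R=golf -> agree -> golf
i=2: L=bravo R=bravo -> agree -> bravo
i=3: BASE=foxtrot L=bravo R=echo all differ -> CONFLICT
i=4: L=foxtrot R=foxtrot -> agree -> foxtrot
i=5: L=golf R=golf -> agree -> golf
i=6: L=charlie R=charlie -> agree -> charlie
Conflict count: 2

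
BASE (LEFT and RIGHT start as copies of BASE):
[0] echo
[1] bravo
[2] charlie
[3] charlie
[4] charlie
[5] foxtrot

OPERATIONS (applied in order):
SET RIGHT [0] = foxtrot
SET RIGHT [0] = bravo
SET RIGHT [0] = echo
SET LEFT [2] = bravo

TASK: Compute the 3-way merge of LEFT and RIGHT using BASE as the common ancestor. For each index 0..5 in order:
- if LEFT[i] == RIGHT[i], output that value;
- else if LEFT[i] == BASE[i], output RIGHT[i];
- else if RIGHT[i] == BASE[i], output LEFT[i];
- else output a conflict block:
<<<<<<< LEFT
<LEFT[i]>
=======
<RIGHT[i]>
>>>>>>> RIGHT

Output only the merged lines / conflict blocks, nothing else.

Answer: echo
bravo
bravo
charlie
charlie
foxtrot

Derivation:
Final LEFT:  [echo, bravo, bravo, charlie, charlie, foxtrot]
Final RIGHT: [echo, bravo, charlie, charlie, charlie, foxtrot]
i=0: L=echo R=echo -> agree -> echo
i=1: L=bravo R=bravo -> agree -> bravo
i=2: L=bravo, R=charlie=BASE -> take LEFT -> bravo
i=3: L=charlie R=charlie -> agree -> charlie
i=4: L=charlie R=charlie -> agree -> charlie
i=5: L=foxtrot R=foxtrot -> agree -> foxtrot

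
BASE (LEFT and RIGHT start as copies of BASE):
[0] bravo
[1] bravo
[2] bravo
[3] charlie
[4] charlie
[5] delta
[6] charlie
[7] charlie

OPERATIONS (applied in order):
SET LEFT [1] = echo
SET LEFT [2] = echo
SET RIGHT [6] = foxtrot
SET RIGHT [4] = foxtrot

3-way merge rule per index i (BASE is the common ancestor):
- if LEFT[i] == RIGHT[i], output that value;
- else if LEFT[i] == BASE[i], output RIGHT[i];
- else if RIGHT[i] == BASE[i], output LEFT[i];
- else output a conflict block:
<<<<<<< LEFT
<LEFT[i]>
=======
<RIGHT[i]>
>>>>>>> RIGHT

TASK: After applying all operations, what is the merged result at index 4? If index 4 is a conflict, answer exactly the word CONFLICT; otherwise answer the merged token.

Answer: foxtrot

Derivation:
Final LEFT:  [bravo, echo, echo, charlie, charlie, delta, charlie, charlie]
Final RIGHT: [bravo, bravo, bravo, charlie, foxtrot, delta, foxtrot, charlie]
i=0: L=bravo R=bravo -> agree -> bravo
i=1: L=echo, R=bravo=BASE -> take LEFT -> echo
i=2: L=echo, R=bravo=BASE -> take LEFT -> echo
i=3: L=charlie R=charlie -> agree -> charlie
i=4: L=charlie=BASE, R=foxtrot -> take RIGHT -> foxtrot
i=5: L=delta R=delta -> agree -> delta
i=6: L=charlie=BASE, R=foxtrot -> take RIGHT -> foxtrot
i=7: L=charlie R=charlie -> agree -> charlie
Index 4 -> foxtrot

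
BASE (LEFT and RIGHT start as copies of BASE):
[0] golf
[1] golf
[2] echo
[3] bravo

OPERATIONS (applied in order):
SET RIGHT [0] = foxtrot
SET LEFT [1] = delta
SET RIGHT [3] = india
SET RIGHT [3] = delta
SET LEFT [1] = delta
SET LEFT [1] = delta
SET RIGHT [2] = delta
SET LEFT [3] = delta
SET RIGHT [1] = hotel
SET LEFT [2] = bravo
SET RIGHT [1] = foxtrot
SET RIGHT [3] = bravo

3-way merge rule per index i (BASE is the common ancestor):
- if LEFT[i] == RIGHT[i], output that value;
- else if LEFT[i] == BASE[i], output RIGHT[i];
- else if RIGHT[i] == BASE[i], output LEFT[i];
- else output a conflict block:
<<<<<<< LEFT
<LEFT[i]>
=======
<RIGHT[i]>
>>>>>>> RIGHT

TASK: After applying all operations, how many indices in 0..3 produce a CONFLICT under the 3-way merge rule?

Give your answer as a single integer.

Final LEFT:  [golf, delta, bravo, delta]
Final RIGHT: [foxtrot, foxtrot, delta, bravo]
i=0: L=golf=BASE, R=foxtrot -> take RIGHT -> foxtrot
i=1: BASE=golf L=delta R=foxtrot all differ -> CONFLICT
i=2: BASE=echo L=bravo R=delta all differ -> CONFLICT
i=3: L=delta, R=bravo=BASE -> take LEFT -> delta
Conflict count: 2

Answer: 2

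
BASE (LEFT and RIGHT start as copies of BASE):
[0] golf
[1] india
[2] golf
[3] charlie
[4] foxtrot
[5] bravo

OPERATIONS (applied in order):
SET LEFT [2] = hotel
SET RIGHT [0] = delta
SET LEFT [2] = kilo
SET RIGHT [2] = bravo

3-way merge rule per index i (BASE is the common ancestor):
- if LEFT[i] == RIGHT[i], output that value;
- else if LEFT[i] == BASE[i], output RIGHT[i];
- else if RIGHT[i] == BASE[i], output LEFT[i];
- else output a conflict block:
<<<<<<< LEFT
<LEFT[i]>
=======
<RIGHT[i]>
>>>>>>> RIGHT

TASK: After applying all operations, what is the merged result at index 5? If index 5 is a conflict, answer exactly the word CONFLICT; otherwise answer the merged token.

Answer: bravo

Derivation:
Final LEFT:  [golf, india, kilo, charlie, foxtrot, bravo]
Final RIGHT: [delta, india, bravo, charlie, foxtrot, bravo]
i=0: L=golf=BASE, R=delta -> take RIGHT -> delta
i=1: L=india R=india -> agree -> india
i=2: BASE=golf L=kilo R=bravo all differ -> CONFLICT
i=3: L=charlie R=charlie -> agree -> charlie
i=4: L=foxtrot R=foxtrot -> agree -> foxtrot
i=5: L=bravo R=bravo -> agree -> bravo
Index 5 -> bravo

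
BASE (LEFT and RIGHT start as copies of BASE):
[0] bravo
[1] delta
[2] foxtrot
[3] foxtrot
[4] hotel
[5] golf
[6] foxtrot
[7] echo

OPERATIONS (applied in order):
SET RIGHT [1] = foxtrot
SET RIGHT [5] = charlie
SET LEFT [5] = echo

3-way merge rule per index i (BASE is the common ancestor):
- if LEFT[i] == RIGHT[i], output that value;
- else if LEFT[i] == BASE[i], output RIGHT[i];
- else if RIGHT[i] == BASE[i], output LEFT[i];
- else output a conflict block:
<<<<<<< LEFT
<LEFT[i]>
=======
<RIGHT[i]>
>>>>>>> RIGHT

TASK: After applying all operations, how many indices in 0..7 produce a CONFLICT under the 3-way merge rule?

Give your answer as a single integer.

Final LEFT:  [bravo, delta, foxtrot, foxtrot, hotel, echo, foxtrot, echo]
Final RIGHT: [bravo, foxtrot, foxtrot, foxtrot, hotel, charlie, foxtrot, echo]
i=0: L=bravo R=bravo -> agree -> bravo
i=1: L=delta=BASE, R=foxtrot -> take RIGHT -> foxtrot
i=2: L=foxtrot R=foxtrot -> agree -> foxtrot
i=3: L=foxtrot R=foxtrot -> agree -> foxtrot
i=4: L=hotel R=hotel -> agree -> hotel
i=5: BASE=golf L=echo R=charlie all differ -> CONFLICT
i=6: L=foxtrot R=foxtrot -> agree -> foxtrot
i=7: L=echo R=echo -> agree -> echo
Conflict count: 1

Answer: 1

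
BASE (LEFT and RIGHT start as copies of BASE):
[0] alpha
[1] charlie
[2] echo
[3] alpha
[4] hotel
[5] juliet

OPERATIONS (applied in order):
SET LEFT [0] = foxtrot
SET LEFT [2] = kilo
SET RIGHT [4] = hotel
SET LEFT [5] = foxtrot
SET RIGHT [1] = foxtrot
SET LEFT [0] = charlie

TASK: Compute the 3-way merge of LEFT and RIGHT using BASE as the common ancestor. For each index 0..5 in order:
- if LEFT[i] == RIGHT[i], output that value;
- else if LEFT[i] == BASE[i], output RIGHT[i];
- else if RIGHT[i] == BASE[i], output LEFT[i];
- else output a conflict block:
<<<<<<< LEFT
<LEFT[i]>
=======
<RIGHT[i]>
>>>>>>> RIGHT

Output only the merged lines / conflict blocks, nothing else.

Answer: charlie
foxtrot
kilo
alpha
hotel
foxtrot

Derivation:
Final LEFT:  [charlie, charlie, kilo, alpha, hotel, foxtrot]
Final RIGHT: [alpha, foxtrot, echo, alpha, hotel, juliet]
i=0: L=charlie, R=alpha=BASE -> take LEFT -> charlie
i=1: L=charlie=BASE, R=foxtrot -> take RIGHT -> foxtrot
i=2: L=kilo, R=echo=BASE -> take LEFT -> kilo
i=3: L=alpha R=alpha -> agree -> alpha
i=4: L=hotel R=hotel -> agree -> hotel
i=5: L=foxtrot, R=juliet=BASE -> take LEFT -> foxtrot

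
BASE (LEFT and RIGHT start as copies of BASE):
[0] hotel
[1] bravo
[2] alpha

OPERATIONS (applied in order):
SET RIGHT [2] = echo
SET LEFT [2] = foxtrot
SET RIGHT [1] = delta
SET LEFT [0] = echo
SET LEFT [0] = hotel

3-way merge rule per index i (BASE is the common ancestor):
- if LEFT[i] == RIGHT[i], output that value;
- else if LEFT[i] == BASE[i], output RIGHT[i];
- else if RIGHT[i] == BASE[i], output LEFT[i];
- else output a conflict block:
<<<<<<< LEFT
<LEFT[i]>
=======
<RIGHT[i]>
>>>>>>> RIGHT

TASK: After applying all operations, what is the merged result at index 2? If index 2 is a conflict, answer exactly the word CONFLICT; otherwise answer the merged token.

Final LEFT:  [hotel, bravo, foxtrot]
Final RIGHT: [hotel, delta, echo]
i=0: L=hotel R=hotel -> agree -> hotel
i=1: L=bravo=BASE, R=delta -> take RIGHT -> delta
i=2: BASE=alpha L=foxtrot R=echo all differ -> CONFLICT
Index 2 -> CONFLICT

Answer: CONFLICT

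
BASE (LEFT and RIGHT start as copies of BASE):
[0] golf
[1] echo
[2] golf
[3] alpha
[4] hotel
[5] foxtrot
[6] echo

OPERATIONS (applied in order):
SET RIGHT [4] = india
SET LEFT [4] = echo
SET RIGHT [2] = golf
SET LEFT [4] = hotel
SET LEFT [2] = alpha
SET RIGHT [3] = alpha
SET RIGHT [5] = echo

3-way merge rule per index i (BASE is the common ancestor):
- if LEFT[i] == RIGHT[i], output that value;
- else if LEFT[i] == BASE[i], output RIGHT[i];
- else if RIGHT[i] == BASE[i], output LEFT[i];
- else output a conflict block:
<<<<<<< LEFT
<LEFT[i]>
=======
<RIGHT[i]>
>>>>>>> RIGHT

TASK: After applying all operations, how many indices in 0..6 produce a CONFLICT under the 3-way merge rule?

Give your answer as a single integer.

Answer: 0

Derivation:
Final LEFT:  [golf, echo, alpha, alpha, hotel, foxtrot, echo]
Final RIGHT: [golf, echo, golf, alpha, india, echo, echo]
i=0: L=golf R=golf -> agree -> golf
i=1: L=echo R=echo -> agree -> echo
i=2: L=alpha, R=golf=BASE -> take LEFT -> alpha
i=3: L=alpha R=alpha -> agree -> alpha
i=4: L=hotel=BASE, R=india -> take RIGHT -> india
i=5: L=foxtrot=BASE, R=echo -> take RIGHT -> echo
i=6: L=echo R=echo -> agree -> echo
Conflict count: 0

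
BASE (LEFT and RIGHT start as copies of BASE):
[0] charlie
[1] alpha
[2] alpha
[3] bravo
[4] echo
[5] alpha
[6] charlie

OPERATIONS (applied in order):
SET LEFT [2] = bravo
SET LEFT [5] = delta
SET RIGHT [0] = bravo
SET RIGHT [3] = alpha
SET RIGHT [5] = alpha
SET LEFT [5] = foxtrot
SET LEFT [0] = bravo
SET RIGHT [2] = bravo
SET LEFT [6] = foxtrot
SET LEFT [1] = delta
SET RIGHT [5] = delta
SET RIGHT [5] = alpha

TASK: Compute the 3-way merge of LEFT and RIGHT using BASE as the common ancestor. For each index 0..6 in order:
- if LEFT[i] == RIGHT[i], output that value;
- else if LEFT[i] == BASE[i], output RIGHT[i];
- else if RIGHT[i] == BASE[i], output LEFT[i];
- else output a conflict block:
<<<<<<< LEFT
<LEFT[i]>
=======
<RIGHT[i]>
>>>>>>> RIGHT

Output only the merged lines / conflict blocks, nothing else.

Final LEFT:  [bravo, delta, bravo, bravo, echo, foxtrot, foxtrot]
Final RIGHT: [bravo, alpha, bravo, alpha, echo, alpha, charlie]
i=0: L=bravo R=bravo -> agree -> bravo
i=1: L=delta, R=alpha=BASE -> take LEFT -> delta
i=2: L=bravo R=bravo -> agree -> bravo
i=3: L=bravo=BASE, R=alpha -> take RIGHT -> alpha
i=4: L=echo R=echo -> agree -> echo
i=5: L=foxtrot, R=alpha=BASE -> take LEFT -> foxtrot
i=6: L=foxtrot, R=charlie=BASE -> take LEFT -> foxtrot

Answer: bravo
delta
bravo
alpha
echo
foxtrot
foxtrot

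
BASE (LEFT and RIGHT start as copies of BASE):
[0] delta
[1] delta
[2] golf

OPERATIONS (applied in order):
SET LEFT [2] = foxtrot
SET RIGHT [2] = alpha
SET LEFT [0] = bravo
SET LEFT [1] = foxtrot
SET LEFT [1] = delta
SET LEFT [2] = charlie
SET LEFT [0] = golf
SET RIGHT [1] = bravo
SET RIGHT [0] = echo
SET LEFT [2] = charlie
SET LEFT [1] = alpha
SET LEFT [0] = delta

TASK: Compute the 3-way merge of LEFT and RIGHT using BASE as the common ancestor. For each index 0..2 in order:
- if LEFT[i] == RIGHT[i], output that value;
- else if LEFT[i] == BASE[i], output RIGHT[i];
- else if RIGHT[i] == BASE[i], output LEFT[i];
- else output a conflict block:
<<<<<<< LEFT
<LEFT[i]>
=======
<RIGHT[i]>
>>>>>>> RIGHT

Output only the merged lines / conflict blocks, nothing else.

Answer: echo
<<<<<<< LEFT
alpha
=======
bravo
>>>>>>> RIGHT
<<<<<<< LEFT
charlie
=======
alpha
>>>>>>> RIGHT

Derivation:
Final LEFT:  [delta, alpha, charlie]
Final RIGHT: [echo, bravo, alpha]
i=0: L=delta=BASE, R=echo -> take RIGHT -> echo
i=1: BASE=delta L=alpha R=bravo all differ -> CONFLICT
i=2: BASE=golf L=charlie R=alpha all differ -> CONFLICT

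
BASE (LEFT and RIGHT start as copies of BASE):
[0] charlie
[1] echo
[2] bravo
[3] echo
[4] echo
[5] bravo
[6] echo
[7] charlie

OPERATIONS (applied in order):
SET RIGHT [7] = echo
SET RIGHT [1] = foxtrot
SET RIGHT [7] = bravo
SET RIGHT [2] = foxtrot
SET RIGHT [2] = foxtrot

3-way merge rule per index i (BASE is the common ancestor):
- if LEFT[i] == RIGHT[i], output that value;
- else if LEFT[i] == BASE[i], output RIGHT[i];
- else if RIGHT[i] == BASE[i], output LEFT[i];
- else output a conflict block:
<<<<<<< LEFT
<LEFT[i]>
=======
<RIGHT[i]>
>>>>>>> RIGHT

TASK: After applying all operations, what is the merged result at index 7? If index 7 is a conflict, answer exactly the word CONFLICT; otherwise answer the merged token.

Final LEFT:  [charlie, echo, bravo, echo, echo, bravo, echo, charlie]
Final RIGHT: [charlie, foxtrot, foxtrot, echo, echo, bravo, echo, bravo]
i=0: L=charlie R=charlie -> agree -> charlie
i=1: L=echo=BASE, R=foxtrot -> take RIGHT -> foxtrot
i=2: L=bravo=BASE, R=foxtrot -> take RIGHT -> foxtrot
i=3: L=echo R=echo -> agree -> echo
i=4: L=echo R=echo -> agree -> echo
i=5: L=bravo R=bravo -> agree -> bravo
i=6: L=echo R=echo -> agree -> echo
i=7: L=charlie=BASE, R=bravo -> take RIGHT -> bravo
Index 7 -> bravo

Answer: bravo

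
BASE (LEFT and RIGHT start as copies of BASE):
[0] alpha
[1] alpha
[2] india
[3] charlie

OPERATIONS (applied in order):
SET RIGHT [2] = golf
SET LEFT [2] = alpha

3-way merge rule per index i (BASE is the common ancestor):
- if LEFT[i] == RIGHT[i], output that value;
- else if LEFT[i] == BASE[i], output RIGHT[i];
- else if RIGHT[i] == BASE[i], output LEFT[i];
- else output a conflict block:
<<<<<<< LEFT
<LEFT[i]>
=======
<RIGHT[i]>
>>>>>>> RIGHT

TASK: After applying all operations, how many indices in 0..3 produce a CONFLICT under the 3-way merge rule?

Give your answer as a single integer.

Answer: 1

Derivation:
Final LEFT:  [alpha, alpha, alpha, charlie]
Final RIGHT: [alpha, alpha, golf, charlie]
i=0: L=alpha R=alpha -> agree -> alpha
i=1: L=alpha R=alpha -> agree -> alpha
i=2: BASE=india L=alpha R=golf all differ -> CONFLICT
i=3: L=charlie R=charlie -> agree -> charlie
Conflict count: 1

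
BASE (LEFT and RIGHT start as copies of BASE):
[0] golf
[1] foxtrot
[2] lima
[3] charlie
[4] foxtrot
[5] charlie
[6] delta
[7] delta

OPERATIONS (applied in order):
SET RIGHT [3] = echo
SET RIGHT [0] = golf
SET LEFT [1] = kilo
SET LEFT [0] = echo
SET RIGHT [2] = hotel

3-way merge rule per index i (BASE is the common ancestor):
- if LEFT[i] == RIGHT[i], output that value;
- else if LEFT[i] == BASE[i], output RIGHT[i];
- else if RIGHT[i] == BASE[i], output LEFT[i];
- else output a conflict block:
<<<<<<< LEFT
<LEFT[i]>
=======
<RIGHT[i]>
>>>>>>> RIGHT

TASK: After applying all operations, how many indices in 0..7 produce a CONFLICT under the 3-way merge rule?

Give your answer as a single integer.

Final LEFT:  [echo, kilo, lima, charlie, foxtrot, charlie, delta, delta]
Final RIGHT: [golf, foxtrot, hotel, echo, foxtrot, charlie, delta, delta]
i=0: L=echo, R=golf=BASE -> take LEFT -> echo
i=1: L=kilo, R=foxtrot=BASE -> take LEFT -> kilo
i=2: L=lima=BASE, R=hotel -> take RIGHT -> hotel
i=3: L=charlie=BASE, R=echo -> take RIGHT -> echo
i=4: L=foxtrot R=foxtrot -> agree -> foxtrot
i=5: L=charlie R=charlie -> agree -> charlie
i=6: L=delta R=delta -> agree -> delta
i=7: L=delta R=delta -> agree -> delta
Conflict count: 0

Answer: 0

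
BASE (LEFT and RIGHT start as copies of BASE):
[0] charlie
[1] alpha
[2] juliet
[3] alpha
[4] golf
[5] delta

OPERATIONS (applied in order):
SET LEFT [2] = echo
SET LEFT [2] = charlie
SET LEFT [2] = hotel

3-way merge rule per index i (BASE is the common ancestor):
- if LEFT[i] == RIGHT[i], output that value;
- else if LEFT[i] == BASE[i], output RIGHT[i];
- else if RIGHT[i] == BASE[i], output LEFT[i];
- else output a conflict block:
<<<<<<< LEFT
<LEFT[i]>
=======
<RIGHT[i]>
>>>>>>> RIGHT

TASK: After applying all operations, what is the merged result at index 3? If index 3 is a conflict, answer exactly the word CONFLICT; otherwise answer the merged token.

Answer: alpha

Derivation:
Final LEFT:  [charlie, alpha, hotel, alpha, golf, delta]
Final RIGHT: [charlie, alpha, juliet, alpha, golf, delta]
i=0: L=charlie R=charlie -> agree -> charlie
i=1: L=alpha R=alpha -> agree -> alpha
i=2: L=hotel, R=juliet=BASE -> take LEFT -> hotel
i=3: L=alpha R=alpha -> agree -> alpha
i=4: L=golf R=golf -> agree -> golf
i=5: L=delta R=delta -> agree -> delta
Index 3 -> alpha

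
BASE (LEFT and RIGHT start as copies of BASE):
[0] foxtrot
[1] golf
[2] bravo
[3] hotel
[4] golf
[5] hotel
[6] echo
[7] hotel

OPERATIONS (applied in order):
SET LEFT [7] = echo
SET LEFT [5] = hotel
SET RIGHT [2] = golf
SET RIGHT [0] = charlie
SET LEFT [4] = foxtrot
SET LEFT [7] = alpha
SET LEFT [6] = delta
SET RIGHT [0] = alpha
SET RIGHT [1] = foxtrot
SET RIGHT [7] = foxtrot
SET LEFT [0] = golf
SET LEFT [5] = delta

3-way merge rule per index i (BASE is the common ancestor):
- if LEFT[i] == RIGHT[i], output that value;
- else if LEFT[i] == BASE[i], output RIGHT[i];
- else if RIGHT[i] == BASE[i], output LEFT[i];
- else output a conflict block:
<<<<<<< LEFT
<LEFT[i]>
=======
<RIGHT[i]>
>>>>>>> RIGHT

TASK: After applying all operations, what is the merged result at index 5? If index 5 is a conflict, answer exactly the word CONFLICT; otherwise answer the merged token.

Final LEFT:  [golf, golf, bravo, hotel, foxtrot, delta, delta, alpha]
Final RIGHT: [alpha, foxtrot, golf, hotel, golf, hotel, echo, foxtrot]
i=0: BASE=foxtrot L=golf R=alpha all differ -> CONFLICT
i=1: L=golf=BASE, R=foxtrot -> take RIGHT -> foxtrot
i=2: L=bravo=BASE, R=golf -> take RIGHT -> golf
i=3: L=hotel R=hotel -> agree -> hotel
i=4: L=foxtrot, R=golf=BASE -> take LEFT -> foxtrot
i=5: L=delta, R=hotel=BASE -> take LEFT -> delta
i=6: L=delta, R=echo=BASE -> take LEFT -> delta
i=7: BASE=hotel L=alpha R=foxtrot all differ -> CONFLICT
Index 5 -> delta

Answer: delta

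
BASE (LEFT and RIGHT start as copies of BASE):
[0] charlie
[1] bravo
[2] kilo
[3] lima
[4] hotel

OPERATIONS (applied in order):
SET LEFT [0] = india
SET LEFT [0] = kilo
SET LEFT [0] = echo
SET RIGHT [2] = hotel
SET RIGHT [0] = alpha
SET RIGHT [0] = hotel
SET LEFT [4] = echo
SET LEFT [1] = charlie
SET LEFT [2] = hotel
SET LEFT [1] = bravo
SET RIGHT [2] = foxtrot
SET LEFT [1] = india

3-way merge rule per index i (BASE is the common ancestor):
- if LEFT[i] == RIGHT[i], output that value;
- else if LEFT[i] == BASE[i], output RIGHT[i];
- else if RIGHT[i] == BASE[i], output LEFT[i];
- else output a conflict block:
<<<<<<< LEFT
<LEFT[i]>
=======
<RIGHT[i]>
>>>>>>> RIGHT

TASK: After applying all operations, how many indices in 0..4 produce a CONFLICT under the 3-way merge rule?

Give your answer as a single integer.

Final LEFT:  [echo, india, hotel, lima, echo]
Final RIGHT: [hotel, bravo, foxtrot, lima, hotel]
i=0: BASE=charlie L=echo R=hotel all differ -> CONFLICT
i=1: L=india, R=bravo=BASE -> take LEFT -> india
i=2: BASE=kilo L=hotel R=foxtrot all differ -> CONFLICT
i=3: L=lima R=lima -> agree -> lima
i=4: L=echo, R=hotel=BASE -> take LEFT -> echo
Conflict count: 2

Answer: 2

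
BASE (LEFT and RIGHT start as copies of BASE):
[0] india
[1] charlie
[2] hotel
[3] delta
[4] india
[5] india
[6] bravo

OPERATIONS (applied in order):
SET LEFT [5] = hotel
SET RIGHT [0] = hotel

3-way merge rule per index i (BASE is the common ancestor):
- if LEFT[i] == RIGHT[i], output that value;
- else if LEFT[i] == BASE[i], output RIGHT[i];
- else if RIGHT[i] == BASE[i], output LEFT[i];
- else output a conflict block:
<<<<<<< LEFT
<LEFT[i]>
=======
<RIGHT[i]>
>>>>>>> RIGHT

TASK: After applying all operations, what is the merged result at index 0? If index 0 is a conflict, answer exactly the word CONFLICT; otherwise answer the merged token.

Final LEFT:  [india, charlie, hotel, delta, india, hotel, bravo]
Final RIGHT: [hotel, charlie, hotel, delta, india, india, bravo]
i=0: L=india=BASE, R=hotel -> take RIGHT -> hotel
i=1: L=charlie R=charlie -> agree -> charlie
i=2: L=hotel R=hotel -> agree -> hotel
i=3: L=delta R=delta -> agree -> delta
i=4: L=india R=india -> agree -> india
i=5: L=hotel, R=india=BASE -> take LEFT -> hotel
i=6: L=bravo R=bravo -> agree -> bravo
Index 0 -> hotel

Answer: hotel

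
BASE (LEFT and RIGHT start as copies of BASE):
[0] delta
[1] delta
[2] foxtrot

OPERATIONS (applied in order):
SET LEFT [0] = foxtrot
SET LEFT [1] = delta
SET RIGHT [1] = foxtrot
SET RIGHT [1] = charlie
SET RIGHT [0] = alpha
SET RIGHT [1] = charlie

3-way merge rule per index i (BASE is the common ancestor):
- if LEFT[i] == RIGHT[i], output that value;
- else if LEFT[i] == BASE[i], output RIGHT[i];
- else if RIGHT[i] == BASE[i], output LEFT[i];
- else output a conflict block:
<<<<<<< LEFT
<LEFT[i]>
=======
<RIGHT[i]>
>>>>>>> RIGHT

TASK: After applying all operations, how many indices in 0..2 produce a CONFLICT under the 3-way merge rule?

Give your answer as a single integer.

Final LEFT:  [foxtrot, delta, foxtrot]
Final RIGHT: [alpha, charlie, foxtrot]
i=0: BASE=delta L=foxtrot R=alpha all differ -> CONFLICT
i=1: L=delta=BASE, R=charlie -> take RIGHT -> charlie
i=2: L=foxtrot R=foxtrot -> agree -> foxtrot
Conflict count: 1

Answer: 1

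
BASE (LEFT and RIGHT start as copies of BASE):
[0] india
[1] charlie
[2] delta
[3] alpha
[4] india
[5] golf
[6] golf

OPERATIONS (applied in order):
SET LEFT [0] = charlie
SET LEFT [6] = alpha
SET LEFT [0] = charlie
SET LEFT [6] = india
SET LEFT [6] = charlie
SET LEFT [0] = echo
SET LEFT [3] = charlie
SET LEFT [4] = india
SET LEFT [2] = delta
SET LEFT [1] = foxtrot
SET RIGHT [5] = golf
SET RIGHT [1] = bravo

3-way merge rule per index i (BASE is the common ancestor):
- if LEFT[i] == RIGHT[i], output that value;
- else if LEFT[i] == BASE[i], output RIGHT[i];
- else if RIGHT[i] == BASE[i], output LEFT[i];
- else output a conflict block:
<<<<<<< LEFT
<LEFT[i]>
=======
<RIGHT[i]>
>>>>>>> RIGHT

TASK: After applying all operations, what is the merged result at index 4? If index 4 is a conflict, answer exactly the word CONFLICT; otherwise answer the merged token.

Final LEFT:  [echo, foxtrot, delta, charlie, india, golf, charlie]
Final RIGHT: [india, bravo, delta, alpha, india, golf, golf]
i=0: L=echo, R=india=BASE -> take LEFT -> echo
i=1: BASE=charlie L=foxtrot R=bravo all differ -> CONFLICT
i=2: L=delta R=delta -> agree -> delta
i=3: L=charlie, R=alpha=BASE -> take LEFT -> charlie
i=4: L=india R=india -> agree -> india
i=5: L=golf R=golf -> agree -> golf
i=6: L=charlie, R=golf=BASE -> take LEFT -> charlie
Index 4 -> india

Answer: india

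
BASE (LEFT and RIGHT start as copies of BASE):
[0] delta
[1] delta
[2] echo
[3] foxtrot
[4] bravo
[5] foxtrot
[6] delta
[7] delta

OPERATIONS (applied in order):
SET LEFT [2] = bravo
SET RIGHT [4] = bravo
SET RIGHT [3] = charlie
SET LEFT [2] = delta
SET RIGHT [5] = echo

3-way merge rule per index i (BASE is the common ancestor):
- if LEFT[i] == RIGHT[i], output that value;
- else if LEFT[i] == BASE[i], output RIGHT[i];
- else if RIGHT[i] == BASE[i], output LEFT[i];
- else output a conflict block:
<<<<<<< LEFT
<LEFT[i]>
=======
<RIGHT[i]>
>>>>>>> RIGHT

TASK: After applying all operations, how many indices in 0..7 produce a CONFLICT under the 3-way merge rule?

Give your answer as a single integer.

Final LEFT:  [delta, delta, delta, foxtrot, bravo, foxtrot, delta, delta]
Final RIGHT: [delta, delta, echo, charlie, bravo, echo, delta, delta]
i=0: L=delta R=delta -> agree -> delta
i=1: L=delta R=delta -> agree -> delta
i=2: L=delta, R=echo=BASE -> take LEFT -> delta
i=3: L=foxtrot=BASE, R=charlie -> take RIGHT -> charlie
i=4: L=bravo R=bravo -> agree -> bravo
i=5: L=foxtrot=BASE, R=echo -> take RIGHT -> echo
i=6: L=delta R=delta -> agree -> delta
i=7: L=delta R=delta -> agree -> delta
Conflict count: 0

Answer: 0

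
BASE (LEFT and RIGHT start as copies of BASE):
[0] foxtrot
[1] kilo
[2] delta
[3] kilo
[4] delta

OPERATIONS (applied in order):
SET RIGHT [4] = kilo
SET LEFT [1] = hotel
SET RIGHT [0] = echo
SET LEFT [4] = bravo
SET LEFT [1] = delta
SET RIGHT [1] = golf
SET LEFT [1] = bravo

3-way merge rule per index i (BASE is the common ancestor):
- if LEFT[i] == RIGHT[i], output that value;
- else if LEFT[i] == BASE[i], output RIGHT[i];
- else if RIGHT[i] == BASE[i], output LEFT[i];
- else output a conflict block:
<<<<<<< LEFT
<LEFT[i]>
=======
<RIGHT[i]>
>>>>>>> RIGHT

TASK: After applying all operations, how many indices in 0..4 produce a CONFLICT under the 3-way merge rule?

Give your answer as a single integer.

Answer: 2

Derivation:
Final LEFT:  [foxtrot, bravo, delta, kilo, bravo]
Final RIGHT: [echo, golf, delta, kilo, kilo]
i=0: L=foxtrot=BASE, R=echo -> take RIGHT -> echo
i=1: BASE=kilo L=bravo R=golf all differ -> CONFLICT
i=2: L=delta R=delta -> agree -> delta
i=3: L=kilo R=kilo -> agree -> kilo
i=4: BASE=delta L=bravo R=kilo all differ -> CONFLICT
Conflict count: 2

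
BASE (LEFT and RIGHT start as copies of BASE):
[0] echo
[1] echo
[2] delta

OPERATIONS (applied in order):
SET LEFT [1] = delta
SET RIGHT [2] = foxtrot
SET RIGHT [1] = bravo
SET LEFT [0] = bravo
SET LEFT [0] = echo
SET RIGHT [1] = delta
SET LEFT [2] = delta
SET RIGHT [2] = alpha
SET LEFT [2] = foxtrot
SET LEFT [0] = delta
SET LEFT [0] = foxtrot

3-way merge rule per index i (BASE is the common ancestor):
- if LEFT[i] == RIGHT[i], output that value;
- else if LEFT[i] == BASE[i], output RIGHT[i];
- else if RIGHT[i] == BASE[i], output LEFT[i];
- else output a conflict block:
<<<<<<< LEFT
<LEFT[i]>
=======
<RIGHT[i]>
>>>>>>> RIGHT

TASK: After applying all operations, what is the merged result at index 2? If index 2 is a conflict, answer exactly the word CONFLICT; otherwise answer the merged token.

Final LEFT:  [foxtrot, delta, foxtrot]
Final RIGHT: [echo, delta, alpha]
i=0: L=foxtrot, R=echo=BASE -> take LEFT -> foxtrot
i=1: L=delta R=delta -> agree -> delta
i=2: BASE=delta L=foxtrot R=alpha all differ -> CONFLICT
Index 2 -> CONFLICT

Answer: CONFLICT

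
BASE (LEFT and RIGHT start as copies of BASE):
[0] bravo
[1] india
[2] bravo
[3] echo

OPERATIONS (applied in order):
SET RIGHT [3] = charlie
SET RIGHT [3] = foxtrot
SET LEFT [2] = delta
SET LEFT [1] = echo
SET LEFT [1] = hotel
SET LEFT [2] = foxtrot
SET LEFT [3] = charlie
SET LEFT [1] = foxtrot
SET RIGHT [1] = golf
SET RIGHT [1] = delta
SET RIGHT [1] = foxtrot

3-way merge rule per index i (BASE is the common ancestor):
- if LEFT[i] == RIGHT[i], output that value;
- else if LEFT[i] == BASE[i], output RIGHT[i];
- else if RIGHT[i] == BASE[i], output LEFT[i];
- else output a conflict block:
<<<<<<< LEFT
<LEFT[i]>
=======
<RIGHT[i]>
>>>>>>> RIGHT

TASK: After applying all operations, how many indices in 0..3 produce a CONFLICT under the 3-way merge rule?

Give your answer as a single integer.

Final LEFT:  [bravo, foxtrot, foxtrot, charlie]
Final RIGHT: [bravo, foxtrot, bravo, foxtrot]
i=0: L=bravo R=bravo -> agree -> bravo
i=1: L=foxtrot R=foxtrot -> agree -> foxtrot
i=2: L=foxtrot, R=bravo=BASE -> take LEFT -> foxtrot
i=3: BASE=echo L=charlie R=foxtrot all differ -> CONFLICT
Conflict count: 1

Answer: 1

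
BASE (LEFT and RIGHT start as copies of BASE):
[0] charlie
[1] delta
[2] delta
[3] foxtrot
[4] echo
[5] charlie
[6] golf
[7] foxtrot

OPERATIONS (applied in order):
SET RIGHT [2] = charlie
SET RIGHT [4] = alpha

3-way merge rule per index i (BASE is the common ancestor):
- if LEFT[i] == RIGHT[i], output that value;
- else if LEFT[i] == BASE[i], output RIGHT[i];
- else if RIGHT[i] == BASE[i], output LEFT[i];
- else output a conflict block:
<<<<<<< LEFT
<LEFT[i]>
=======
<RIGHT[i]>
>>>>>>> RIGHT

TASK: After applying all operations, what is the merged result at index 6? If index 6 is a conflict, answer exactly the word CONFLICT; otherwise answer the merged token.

Final LEFT:  [charlie, delta, delta, foxtrot, echo, charlie, golf, foxtrot]
Final RIGHT: [charlie, delta, charlie, foxtrot, alpha, charlie, golf, foxtrot]
i=0: L=charlie R=charlie -> agree -> charlie
i=1: L=delta R=delta -> agree -> delta
i=2: L=delta=BASE, R=charlie -> take RIGHT -> charlie
i=3: L=foxtrot R=foxtrot -> agree -> foxtrot
i=4: L=echo=BASE, R=alpha -> take RIGHT -> alpha
i=5: L=charlie R=charlie -> agree -> charlie
i=6: L=golf R=golf -> agree -> golf
i=7: L=foxtrot R=foxtrot -> agree -> foxtrot
Index 6 -> golf

Answer: golf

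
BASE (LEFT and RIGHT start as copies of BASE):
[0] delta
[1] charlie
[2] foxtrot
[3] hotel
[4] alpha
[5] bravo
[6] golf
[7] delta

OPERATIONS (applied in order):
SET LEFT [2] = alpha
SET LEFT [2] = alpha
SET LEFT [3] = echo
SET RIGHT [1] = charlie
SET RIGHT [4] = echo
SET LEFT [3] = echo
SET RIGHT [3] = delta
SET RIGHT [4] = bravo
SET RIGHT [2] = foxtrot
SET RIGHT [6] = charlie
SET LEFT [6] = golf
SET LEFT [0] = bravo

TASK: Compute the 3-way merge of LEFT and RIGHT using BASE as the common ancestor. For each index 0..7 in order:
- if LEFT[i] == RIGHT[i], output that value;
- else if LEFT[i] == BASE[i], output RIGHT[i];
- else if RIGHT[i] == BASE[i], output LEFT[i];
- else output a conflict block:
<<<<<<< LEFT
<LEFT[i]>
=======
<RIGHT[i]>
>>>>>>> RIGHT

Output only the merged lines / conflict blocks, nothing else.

Final LEFT:  [bravo, charlie, alpha, echo, alpha, bravo, golf, delta]
Final RIGHT: [delta, charlie, foxtrot, delta, bravo, bravo, charlie, delta]
i=0: L=bravo, R=delta=BASE -> take LEFT -> bravo
i=1: L=charlie R=charlie -> agree -> charlie
i=2: L=alpha, R=foxtrot=BASE -> take LEFT -> alpha
i=3: BASE=hotel L=echo R=delta all differ -> CONFLICT
i=4: L=alpha=BASE, R=bravo -> take RIGHT -> bravo
i=5: L=bravo R=bravo -> agree -> bravo
i=6: L=golf=BASE, R=charlie -> take RIGHT -> charlie
i=7: L=delta R=delta -> agree -> delta

Answer: bravo
charlie
alpha
<<<<<<< LEFT
echo
=======
delta
>>>>>>> RIGHT
bravo
bravo
charlie
delta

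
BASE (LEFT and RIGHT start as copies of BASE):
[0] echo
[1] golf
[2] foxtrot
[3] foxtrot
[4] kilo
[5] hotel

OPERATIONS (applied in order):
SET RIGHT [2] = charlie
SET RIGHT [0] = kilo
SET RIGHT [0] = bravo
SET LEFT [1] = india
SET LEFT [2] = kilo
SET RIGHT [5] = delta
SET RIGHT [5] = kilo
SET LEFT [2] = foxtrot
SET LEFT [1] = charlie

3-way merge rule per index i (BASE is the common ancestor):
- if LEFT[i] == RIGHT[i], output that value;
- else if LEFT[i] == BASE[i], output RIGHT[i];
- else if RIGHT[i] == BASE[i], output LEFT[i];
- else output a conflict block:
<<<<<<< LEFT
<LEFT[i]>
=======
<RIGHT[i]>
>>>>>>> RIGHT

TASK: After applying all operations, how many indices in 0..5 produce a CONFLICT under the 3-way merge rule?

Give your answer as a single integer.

Final LEFT:  [echo, charlie, foxtrot, foxtrot, kilo, hotel]
Final RIGHT: [bravo, golf, charlie, foxtrot, kilo, kilo]
i=0: L=echo=BASE, R=bravo -> take RIGHT -> bravo
i=1: L=charlie, R=golf=BASE -> take LEFT -> charlie
i=2: L=foxtrot=BASE, R=charlie -> take RIGHT -> charlie
i=3: L=foxtrot R=foxtrot -> agree -> foxtrot
i=4: L=kilo R=kilo -> agree -> kilo
i=5: L=hotel=BASE, R=kilo -> take RIGHT -> kilo
Conflict count: 0

Answer: 0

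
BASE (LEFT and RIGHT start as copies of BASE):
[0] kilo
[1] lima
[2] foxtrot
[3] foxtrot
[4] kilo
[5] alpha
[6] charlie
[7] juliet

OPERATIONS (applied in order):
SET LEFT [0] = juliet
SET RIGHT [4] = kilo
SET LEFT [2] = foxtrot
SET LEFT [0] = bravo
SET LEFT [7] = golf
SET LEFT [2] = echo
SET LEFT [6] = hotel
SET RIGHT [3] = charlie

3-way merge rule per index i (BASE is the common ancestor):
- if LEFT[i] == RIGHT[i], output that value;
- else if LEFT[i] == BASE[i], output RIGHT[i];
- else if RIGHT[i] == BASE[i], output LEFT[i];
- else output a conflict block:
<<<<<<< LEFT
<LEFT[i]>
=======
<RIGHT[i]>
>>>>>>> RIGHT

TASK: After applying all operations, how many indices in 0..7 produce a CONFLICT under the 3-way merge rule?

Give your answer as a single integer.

Final LEFT:  [bravo, lima, echo, foxtrot, kilo, alpha, hotel, golf]
Final RIGHT: [kilo, lima, foxtrot, charlie, kilo, alpha, charlie, juliet]
i=0: L=bravo, R=kilo=BASE -> take LEFT -> bravo
i=1: L=lima R=lima -> agree -> lima
i=2: L=echo, R=foxtrot=BASE -> take LEFT -> echo
i=3: L=foxtrot=BASE, R=charlie -> take RIGHT -> charlie
i=4: L=kilo R=kilo -> agree -> kilo
i=5: L=alpha R=alpha -> agree -> alpha
i=6: L=hotel, R=charlie=BASE -> take LEFT -> hotel
i=7: L=golf, R=juliet=BASE -> take LEFT -> golf
Conflict count: 0

Answer: 0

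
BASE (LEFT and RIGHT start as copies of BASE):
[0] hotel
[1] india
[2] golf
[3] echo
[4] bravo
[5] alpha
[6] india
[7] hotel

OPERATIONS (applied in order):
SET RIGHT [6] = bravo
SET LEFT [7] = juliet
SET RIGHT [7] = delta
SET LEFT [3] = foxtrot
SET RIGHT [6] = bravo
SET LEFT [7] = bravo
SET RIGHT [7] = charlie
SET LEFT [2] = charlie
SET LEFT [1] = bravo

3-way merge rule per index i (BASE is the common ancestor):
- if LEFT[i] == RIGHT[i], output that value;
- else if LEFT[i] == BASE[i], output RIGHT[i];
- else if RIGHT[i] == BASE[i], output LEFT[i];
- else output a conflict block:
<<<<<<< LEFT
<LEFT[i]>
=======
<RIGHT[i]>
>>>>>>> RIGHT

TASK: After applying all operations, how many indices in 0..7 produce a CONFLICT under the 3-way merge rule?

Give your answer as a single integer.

Answer: 1

Derivation:
Final LEFT:  [hotel, bravo, charlie, foxtrot, bravo, alpha, india, bravo]
Final RIGHT: [hotel, india, golf, echo, bravo, alpha, bravo, charlie]
i=0: L=hotel R=hotel -> agree -> hotel
i=1: L=bravo, R=india=BASE -> take LEFT -> bravo
i=2: L=charlie, R=golf=BASE -> take LEFT -> charlie
i=3: L=foxtrot, R=echo=BASE -> take LEFT -> foxtrot
i=4: L=bravo R=bravo -> agree -> bravo
i=5: L=alpha R=alpha -> agree -> alpha
i=6: L=india=BASE, R=bravo -> take RIGHT -> bravo
i=7: BASE=hotel L=bravo R=charlie all differ -> CONFLICT
Conflict count: 1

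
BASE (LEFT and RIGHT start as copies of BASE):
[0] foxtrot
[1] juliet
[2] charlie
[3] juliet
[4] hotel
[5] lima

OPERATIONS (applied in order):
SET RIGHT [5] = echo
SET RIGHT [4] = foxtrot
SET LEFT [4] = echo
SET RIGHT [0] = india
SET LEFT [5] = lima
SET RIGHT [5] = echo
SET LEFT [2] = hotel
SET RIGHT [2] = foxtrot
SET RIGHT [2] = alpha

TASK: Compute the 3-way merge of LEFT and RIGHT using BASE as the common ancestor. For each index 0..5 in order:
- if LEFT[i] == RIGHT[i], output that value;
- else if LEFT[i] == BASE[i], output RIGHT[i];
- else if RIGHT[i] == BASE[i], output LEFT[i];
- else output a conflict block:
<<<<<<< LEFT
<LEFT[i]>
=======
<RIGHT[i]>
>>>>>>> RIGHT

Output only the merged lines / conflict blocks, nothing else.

Final LEFT:  [foxtrot, juliet, hotel, juliet, echo, lima]
Final RIGHT: [india, juliet, alpha, juliet, foxtrot, echo]
i=0: L=foxtrot=BASE, R=india -> take RIGHT -> india
i=1: L=juliet R=juliet -> agree -> juliet
i=2: BASE=charlie L=hotel R=alpha all differ -> CONFLICT
i=3: L=juliet R=juliet -> agree -> juliet
i=4: BASE=hotel L=echo R=foxtrot all differ -> CONFLICT
i=5: L=lima=BASE, R=echo -> take RIGHT -> echo

Answer: india
juliet
<<<<<<< LEFT
hotel
=======
alpha
>>>>>>> RIGHT
juliet
<<<<<<< LEFT
echo
=======
foxtrot
>>>>>>> RIGHT
echo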